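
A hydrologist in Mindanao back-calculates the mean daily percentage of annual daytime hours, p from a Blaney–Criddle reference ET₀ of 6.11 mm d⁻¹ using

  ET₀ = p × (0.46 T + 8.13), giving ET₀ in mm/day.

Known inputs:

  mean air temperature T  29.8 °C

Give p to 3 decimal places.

p = ET₀ / (0.46 T + 8.13) = 6.11 / (0.46 × 29.8 + 8.13) = 6.11 / 21.838 = 0.2798

0.280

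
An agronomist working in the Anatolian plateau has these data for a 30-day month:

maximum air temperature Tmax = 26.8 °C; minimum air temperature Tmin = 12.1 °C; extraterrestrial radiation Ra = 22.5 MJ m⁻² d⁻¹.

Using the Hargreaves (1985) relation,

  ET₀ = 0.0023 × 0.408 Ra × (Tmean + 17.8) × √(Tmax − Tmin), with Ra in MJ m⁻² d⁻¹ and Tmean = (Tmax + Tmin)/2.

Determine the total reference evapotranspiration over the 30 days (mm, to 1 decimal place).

Tmean = (26.8 + 12.1)/2 = 19.45 °C
0.408 Ra = 0.408 × 22.5 = 9.1800 mm/d equivalent
ET₀ = 0.0023 × 9.1800 × (19.45 + 17.8) × √14.7 = 0.0023 × 9.1800 × 37.25 × 3.8341 = 3.0155 mm/d
Over 30 days: 3.0155 × 30 = 90.465 mm

90.5 mm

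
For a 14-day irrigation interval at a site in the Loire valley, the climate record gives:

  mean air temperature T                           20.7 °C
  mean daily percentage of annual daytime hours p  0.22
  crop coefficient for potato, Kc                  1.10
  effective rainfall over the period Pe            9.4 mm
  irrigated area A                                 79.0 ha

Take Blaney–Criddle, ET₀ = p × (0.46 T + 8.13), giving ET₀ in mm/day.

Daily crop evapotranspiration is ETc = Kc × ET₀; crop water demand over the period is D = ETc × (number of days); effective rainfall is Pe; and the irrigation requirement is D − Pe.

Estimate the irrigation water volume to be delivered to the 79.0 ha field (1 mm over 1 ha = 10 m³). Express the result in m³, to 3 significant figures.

ET₀ = 0.22 × (0.46 × 20.7 + 8.13) = 0.22 × 17.652 = 3.8834 mm/d
ETc = Kc × ET₀ = 1.10 × 3.8834 = 4.2717 mm/d
Crop demand D = ETc × 14 d = 4.2717 × 14 = 59.804 mm
D − Pe = 59.804 − 9.4 = 50.404 mm
Volume = 50.404 mm × 79.0 ha × 10 = 39819.2 m³

39800 m³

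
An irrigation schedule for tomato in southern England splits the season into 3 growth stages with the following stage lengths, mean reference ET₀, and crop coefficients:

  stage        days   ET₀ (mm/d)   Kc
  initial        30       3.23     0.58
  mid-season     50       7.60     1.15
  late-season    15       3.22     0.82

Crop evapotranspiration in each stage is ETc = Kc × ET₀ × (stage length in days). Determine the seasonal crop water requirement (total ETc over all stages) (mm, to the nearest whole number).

initial: 0.58 × 3.23 × 30 = 56.20 mm
mid-season: 1.15 × 7.60 × 50 = 437.00 mm
late-season: 0.82 × 3.22 × 15 = 39.61 mm
Seasonal total = 532.81 mm

533 mm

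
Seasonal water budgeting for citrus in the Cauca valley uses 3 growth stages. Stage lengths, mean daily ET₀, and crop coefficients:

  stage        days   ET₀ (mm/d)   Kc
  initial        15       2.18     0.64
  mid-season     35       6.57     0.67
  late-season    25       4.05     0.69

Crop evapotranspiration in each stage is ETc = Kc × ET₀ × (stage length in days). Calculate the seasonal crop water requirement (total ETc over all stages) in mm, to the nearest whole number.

245 mm

initial: 0.64 × 2.18 × 15 = 20.93 mm
mid-season: 0.67 × 6.57 × 35 = 154.07 mm
late-season: 0.69 × 4.05 × 25 = 69.86 mm
Seasonal total = 244.86 mm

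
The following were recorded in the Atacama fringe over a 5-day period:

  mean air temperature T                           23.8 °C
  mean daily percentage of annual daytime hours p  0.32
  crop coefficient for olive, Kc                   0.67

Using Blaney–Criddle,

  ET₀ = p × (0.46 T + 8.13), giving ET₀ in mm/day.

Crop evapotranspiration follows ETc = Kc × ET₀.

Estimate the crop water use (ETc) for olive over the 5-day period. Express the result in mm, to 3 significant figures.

ET₀ = 0.32 × (0.46 × 23.8 + 8.13) = 0.32 × 19.078 = 6.1050 mm/d
ETc = Kc × ET₀ = 0.67 × 6.1050 = 4.0904 mm/d
Over 5 days: 4.0904 × 5 = 20.452 mm

20.5 mm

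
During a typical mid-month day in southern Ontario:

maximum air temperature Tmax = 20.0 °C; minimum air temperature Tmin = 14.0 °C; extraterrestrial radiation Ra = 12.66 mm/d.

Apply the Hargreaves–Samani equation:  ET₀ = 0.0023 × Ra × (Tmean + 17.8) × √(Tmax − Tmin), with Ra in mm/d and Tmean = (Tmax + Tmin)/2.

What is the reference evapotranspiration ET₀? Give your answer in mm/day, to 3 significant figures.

Tmean = (20.0 + 14.0)/2 = 17.00 °C
ET₀ = 0.0023 × 12.66 × (17.00 + 17.8) × √6.0 = 0.0023 × 12.66 × 34.80 × 2.4495 = 2.4821 mm/d

2.48 mm/day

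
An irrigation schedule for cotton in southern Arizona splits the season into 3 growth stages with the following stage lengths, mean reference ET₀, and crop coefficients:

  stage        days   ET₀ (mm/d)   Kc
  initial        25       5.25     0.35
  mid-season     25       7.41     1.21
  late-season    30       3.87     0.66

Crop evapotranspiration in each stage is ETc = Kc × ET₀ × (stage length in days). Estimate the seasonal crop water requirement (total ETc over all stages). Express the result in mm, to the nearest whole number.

347 mm

initial: 0.35 × 5.25 × 25 = 45.94 mm
mid-season: 1.21 × 7.41 × 25 = 224.15 mm
late-season: 0.66 × 3.87 × 30 = 76.63 mm
Seasonal total = 346.72 mm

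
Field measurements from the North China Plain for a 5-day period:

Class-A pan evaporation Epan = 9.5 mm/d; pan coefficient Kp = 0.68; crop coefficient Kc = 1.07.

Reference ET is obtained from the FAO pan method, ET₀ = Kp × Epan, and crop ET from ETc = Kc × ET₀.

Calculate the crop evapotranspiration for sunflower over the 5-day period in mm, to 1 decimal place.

ET₀ = 0.68 × 9.5 = 6.4600 mm/d
ETc = Kc × ET₀ = 1.07 × 6.4600 = 6.9122 mm/d
Over 5 days: 6.9122 × 5 = 34.561 mm

34.6 mm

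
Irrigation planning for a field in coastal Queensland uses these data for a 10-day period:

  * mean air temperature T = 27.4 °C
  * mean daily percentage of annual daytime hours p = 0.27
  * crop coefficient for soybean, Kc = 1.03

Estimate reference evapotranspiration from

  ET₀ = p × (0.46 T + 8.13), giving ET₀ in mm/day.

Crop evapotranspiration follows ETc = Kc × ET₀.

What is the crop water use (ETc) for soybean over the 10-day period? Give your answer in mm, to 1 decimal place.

57.7 mm

ET₀ = 0.27 × (0.46 × 27.4 + 8.13) = 0.27 × 20.734 = 5.5982 mm/d
ETc = Kc × ET₀ = 1.03 × 5.5982 = 5.7661 mm/d
Over 10 days: 5.7661 × 10 = 57.661 mm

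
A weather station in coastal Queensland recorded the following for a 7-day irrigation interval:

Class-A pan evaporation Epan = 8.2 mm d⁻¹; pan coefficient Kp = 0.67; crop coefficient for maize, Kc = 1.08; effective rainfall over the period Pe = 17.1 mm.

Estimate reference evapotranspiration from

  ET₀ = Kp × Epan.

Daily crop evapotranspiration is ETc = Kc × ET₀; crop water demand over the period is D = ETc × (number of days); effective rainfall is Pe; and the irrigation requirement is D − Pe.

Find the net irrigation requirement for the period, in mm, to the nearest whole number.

24 mm

ET₀ = 0.67 × 8.2 = 5.4940 mm/d
ETc = Kc × ET₀ = 1.08 × 5.4940 = 5.9335 mm/d
Crop demand D = ETc × 7 d = 5.9335 × 7 = 41.535 mm
D − Pe = 41.535 − 17.1 = 24.435 mm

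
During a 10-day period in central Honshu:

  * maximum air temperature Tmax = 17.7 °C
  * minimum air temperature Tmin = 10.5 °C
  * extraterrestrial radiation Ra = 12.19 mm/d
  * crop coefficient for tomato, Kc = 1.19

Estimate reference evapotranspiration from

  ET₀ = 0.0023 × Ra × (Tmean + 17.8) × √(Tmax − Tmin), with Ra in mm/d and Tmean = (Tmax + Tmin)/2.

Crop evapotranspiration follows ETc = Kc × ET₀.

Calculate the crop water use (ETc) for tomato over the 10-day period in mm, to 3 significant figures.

28.6 mm

Tmean = (17.7 + 10.5)/2 = 14.10 °C
ET₀ = 0.0023 × 12.19 × (14.10 + 17.8) × √7.2 = 0.0023 × 12.19 × 31.90 × 2.6833 = 2.3999 mm/d
ETc = Kc × ET₀ = 1.19 × 2.3999 = 2.8559 mm/d
Over 10 days: 2.8559 × 10 = 28.559 mm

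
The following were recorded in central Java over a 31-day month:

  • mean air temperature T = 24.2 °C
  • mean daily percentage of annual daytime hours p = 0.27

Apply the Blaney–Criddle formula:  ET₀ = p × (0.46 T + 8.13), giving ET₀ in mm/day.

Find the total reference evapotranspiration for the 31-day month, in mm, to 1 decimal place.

161.2 mm

ET₀ = 0.27 × (0.46 × 24.2 + 8.13) = 0.27 × 19.262 = 5.2007 mm/d
Monthly total = 5.2007 × 31 = 161.222 mm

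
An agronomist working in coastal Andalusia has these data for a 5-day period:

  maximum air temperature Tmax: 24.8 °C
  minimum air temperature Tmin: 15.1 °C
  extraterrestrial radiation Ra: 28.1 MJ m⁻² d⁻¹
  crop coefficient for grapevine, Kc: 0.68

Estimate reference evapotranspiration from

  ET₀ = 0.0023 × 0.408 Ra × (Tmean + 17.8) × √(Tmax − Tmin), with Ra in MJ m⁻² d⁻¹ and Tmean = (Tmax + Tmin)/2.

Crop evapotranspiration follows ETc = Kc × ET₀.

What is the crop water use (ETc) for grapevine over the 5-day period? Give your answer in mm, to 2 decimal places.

10.54 mm

Tmean = (24.8 + 15.1)/2 = 19.95 °C
0.408 Ra = 0.408 × 28.1 = 11.4648 mm/d equivalent
ET₀ = 0.0023 × 11.4648 × (19.95 + 17.8) × √9.7 = 0.0023 × 11.4648 × 37.75 × 3.1145 = 3.1003 mm/d
ETc = Kc × ET₀ = 0.68 × 3.1003 = 2.1082 mm/d
Over 5 days: 2.1082 × 5 = 10.541 mm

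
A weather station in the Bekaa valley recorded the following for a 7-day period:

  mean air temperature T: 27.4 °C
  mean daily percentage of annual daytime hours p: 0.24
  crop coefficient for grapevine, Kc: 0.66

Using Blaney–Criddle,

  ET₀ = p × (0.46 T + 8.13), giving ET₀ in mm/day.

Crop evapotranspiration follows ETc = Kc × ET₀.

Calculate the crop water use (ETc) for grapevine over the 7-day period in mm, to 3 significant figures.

23.0 mm

ET₀ = 0.24 × (0.46 × 27.4 + 8.13) = 0.24 × 20.734 = 4.9762 mm/d
ETc = Kc × ET₀ = 0.66 × 4.9762 = 3.2843 mm/d
Over 7 days: 3.2843 × 7 = 22.990 mm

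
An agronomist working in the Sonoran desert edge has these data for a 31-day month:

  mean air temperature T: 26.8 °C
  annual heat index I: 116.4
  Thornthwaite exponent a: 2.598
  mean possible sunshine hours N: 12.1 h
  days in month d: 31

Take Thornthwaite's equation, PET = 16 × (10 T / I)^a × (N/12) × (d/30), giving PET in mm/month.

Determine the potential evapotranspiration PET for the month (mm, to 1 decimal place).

10T/I = 10 × 26.8 / 116.4 = 2.3024
(10T/I)^a = 2.3024^2.598 = 8.7286
Uncorrected PET = 16 × 8.7286 = 139.658 mm
Correction = (N/12)(d/30) = (12.1/12)(31/30) = 1.0419
PET = 139.658 × 1.0419 = 145.510 mm/month

145.5 mm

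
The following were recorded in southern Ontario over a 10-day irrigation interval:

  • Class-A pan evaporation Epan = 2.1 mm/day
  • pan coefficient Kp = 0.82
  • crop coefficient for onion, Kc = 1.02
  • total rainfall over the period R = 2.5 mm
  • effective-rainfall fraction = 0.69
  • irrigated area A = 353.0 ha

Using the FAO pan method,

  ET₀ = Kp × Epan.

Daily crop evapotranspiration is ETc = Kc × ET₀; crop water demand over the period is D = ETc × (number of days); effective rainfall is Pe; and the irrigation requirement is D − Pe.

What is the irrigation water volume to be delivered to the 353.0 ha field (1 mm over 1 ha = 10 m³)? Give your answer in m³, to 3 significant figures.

55900 m³

ET₀ = 0.82 × 2.1 = 1.7220 mm/d
ETc = Kc × ET₀ = 1.02 × 1.7220 = 1.7564 mm/d
Crop demand D = ETc × 10 d = 1.7564 × 10 = 17.564 mm
Pe = 0.69 × 2.5 = 1.725 mm
D − Pe = 17.564 − 1.725 = 15.839 mm
Volume = 15.839 mm × 353.0 ha × 10 = 55911.7 m³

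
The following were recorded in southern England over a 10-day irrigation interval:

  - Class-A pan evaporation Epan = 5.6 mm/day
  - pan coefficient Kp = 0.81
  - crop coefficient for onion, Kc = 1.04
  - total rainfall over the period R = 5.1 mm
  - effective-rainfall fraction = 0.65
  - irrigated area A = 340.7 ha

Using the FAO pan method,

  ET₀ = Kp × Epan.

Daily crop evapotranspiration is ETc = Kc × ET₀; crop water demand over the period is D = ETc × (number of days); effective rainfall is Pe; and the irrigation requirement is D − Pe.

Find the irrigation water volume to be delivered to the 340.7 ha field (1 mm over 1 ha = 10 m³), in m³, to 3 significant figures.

149000 m³

ET₀ = 0.81 × 5.6 = 4.5360 mm/d
ETc = Kc × ET₀ = 1.04 × 4.5360 = 4.7174 mm/d
Crop demand D = ETc × 10 d = 4.7174 × 10 = 47.174 mm
Pe = 0.65 × 5.1 = 3.315 mm
D − Pe = 47.174 − 3.315 = 43.859 mm
Volume = 43.859 mm × 340.7 ha × 10 = 149427.6 m³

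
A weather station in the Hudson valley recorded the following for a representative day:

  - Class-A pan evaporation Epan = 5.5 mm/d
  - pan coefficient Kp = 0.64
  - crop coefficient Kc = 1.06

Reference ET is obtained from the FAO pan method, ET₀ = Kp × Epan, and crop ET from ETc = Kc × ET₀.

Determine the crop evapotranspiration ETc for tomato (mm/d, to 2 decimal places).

ET₀ = 0.64 × 5.5 = 3.5200 mm/d
ETc = Kc × ET₀ = 1.06 × 3.5200 = 3.7312 mm/d

3.73 mm/d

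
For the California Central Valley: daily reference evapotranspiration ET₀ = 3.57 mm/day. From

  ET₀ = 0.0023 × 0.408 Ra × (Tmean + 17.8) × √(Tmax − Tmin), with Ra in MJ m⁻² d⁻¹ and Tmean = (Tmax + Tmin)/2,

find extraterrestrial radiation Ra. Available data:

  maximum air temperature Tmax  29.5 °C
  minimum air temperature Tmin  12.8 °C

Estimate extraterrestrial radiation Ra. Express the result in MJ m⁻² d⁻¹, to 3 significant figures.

Tmean = (29.5+12.8)/2 = 21.15 °C; ΔT = 16.7
Ra = ET₀ / [0.0023 × 0.408 × (Tmean+17.8) × √ΔT]
   = 3.57 / (0.0023 × 0.408 × 38.95 × 4.0866) = 23.901 MJ m⁻² d⁻¹

23.9 MJ m⁻² d⁻¹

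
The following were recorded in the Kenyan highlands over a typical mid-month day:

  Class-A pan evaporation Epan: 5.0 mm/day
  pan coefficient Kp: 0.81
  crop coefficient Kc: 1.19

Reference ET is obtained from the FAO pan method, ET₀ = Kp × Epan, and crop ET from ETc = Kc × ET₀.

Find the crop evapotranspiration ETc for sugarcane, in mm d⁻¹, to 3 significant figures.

4.82 mm d⁻¹

ET₀ = 0.81 × 5.0 = 4.0500 mm/d
ETc = Kc × ET₀ = 1.19 × 4.0500 = 4.8195 mm/d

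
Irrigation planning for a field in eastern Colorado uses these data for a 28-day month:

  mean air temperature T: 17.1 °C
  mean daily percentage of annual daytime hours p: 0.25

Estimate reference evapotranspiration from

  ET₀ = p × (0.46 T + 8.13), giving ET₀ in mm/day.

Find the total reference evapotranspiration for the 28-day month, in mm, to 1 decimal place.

112.0 mm

ET₀ = 0.25 × (0.46 × 17.1 + 8.13) = 0.25 × 15.996 = 3.9990 mm/d
Monthly total = 3.9990 × 28 = 111.972 mm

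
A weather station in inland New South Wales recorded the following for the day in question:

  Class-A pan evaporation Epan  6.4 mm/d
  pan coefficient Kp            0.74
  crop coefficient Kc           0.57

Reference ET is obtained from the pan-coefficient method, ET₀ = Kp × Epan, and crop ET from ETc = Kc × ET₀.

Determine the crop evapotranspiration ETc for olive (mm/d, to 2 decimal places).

2.70 mm/d

ET₀ = 0.74 × 6.4 = 4.7360 mm/d
ETc = Kc × ET₀ = 0.57 × 4.7360 = 2.6995 mm/d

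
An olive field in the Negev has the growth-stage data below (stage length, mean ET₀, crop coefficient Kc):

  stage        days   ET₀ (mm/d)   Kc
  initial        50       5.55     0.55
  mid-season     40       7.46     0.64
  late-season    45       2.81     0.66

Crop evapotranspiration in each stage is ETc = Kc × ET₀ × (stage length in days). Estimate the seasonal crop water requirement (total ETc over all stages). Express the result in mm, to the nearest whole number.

427 mm

initial: 0.55 × 5.55 × 50 = 152.63 mm
mid-season: 0.64 × 7.46 × 40 = 190.98 mm
late-season: 0.66 × 2.81 × 45 = 83.46 mm
Seasonal total = 427.07 mm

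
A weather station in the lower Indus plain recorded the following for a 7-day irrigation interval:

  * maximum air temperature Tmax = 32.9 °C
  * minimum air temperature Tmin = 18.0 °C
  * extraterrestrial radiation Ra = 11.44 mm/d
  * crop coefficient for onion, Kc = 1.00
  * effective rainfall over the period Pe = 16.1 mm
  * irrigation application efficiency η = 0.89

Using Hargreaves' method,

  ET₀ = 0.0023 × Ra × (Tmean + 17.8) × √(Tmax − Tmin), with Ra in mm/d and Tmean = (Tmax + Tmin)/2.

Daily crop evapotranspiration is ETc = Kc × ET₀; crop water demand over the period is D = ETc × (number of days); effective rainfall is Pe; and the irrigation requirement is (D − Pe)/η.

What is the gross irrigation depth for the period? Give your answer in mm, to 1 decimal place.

16.5 mm

Tmean = (32.9 + 18.0)/2 = 25.45 °C
ET₀ = 0.0023 × 11.44 × (25.45 + 17.8) × √14.9 = 0.0023 × 11.44 × 43.25 × 3.8601 = 4.3928 mm/d
ETc = Kc × ET₀ = 1.00 × 4.3928 = 4.3928 mm/d
Crop demand D = ETc × 7 d = 4.3928 × 7 = 30.750 mm
D − Pe = 30.750 − 16.1 = 14.650 mm
Gross irrigation = 14.650 / 0.89 = 16.461 mm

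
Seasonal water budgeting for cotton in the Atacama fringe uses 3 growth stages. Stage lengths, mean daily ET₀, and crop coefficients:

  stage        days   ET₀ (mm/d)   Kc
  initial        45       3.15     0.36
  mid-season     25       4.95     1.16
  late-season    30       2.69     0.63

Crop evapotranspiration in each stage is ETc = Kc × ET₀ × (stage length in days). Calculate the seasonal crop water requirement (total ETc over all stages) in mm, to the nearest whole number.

245 mm

initial: 0.36 × 3.15 × 45 = 51.03 mm
mid-season: 1.16 × 4.95 × 25 = 143.55 mm
late-season: 0.63 × 2.69 × 30 = 50.84 mm
Seasonal total = 245.42 mm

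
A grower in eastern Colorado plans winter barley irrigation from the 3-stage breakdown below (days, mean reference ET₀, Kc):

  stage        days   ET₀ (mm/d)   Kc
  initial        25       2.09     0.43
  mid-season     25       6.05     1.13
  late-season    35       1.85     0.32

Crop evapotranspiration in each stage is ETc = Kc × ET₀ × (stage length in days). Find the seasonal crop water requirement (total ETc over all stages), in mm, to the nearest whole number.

214 mm

initial: 0.43 × 2.09 × 25 = 22.47 mm
mid-season: 1.13 × 6.05 × 25 = 170.91 mm
late-season: 0.32 × 1.85 × 35 = 20.72 mm
Seasonal total = 214.10 mm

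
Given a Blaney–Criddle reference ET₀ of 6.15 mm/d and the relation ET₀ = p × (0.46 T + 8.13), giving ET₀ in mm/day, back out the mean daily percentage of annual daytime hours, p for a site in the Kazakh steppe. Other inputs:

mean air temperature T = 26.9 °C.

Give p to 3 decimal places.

0.300

p = ET₀ / (0.46 T + 8.13) = 6.15 / (0.46 × 26.9 + 8.13) = 6.15 / 20.504 = 0.2999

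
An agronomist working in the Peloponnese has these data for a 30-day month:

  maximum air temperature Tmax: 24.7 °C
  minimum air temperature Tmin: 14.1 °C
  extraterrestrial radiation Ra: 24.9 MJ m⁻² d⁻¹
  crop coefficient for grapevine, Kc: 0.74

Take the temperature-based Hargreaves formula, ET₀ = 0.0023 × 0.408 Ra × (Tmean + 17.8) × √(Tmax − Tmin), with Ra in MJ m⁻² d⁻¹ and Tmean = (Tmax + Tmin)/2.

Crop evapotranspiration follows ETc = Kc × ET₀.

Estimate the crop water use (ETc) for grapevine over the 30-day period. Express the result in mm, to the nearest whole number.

Tmean = (24.7 + 14.1)/2 = 19.40 °C
0.408 Ra = 0.408 × 24.9 = 10.1592 mm/d equivalent
ET₀ = 0.0023 × 10.1592 × (19.40 + 17.8) × √10.6 = 0.0023 × 10.1592 × 37.20 × 3.2558 = 2.8300 mm/d
ETc = Kc × ET₀ = 0.74 × 2.8300 = 2.0942 mm/d
Over 30 days: 2.0942 × 30 = 62.826 mm

63 mm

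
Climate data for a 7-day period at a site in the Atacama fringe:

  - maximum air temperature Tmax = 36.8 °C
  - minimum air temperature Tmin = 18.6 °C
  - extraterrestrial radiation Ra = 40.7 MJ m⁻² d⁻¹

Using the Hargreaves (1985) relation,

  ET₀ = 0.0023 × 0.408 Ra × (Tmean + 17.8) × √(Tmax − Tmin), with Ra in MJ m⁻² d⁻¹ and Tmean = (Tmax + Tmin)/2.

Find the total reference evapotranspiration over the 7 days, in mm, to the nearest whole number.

52 mm

Tmean = (36.8 + 18.6)/2 = 27.70 °C
0.408 Ra = 0.408 × 40.7 = 16.6056 mm/d equivalent
ET₀ = 0.0023 × 16.6056 × (27.70 + 17.8) × √18.2 = 0.0023 × 16.6056 × 45.50 × 4.2661 = 7.4135 mm/d
Over 7 days: 7.4135 × 7 = 51.895 mm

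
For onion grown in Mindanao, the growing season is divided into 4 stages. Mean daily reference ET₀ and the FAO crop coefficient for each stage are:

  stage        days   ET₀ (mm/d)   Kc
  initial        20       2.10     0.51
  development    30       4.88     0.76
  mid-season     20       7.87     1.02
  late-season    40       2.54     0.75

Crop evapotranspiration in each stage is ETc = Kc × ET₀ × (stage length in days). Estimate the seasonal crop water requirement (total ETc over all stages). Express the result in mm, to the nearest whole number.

369 mm

initial: 0.51 × 2.10 × 20 = 21.42 mm
development: 0.76 × 4.88 × 30 = 111.26 mm
mid-season: 1.02 × 7.87 × 20 = 160.55 mm
late-season: 0.75 × 2.54 × 40 = 76.20 mm
Seasonal total = 369.43 mm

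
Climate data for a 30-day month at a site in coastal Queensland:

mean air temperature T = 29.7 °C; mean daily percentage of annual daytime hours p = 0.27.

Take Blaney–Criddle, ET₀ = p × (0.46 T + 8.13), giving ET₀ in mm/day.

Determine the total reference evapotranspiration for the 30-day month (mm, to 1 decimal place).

ET₀ = 0.27 × (0.46 × 29.7 + 8.13) = 0.27 × 21.792 = 5.8838 mm/d
Monthly total = 5.8838 × 30 = 176.514 mm

176.5 mm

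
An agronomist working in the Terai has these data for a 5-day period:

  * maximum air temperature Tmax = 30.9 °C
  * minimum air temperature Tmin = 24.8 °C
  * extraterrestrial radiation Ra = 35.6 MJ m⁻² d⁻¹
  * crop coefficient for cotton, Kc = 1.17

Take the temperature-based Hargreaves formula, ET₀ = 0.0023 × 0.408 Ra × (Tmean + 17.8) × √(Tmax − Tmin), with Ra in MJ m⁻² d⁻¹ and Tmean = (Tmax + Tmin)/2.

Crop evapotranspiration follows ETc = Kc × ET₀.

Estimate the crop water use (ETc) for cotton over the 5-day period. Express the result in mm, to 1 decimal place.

Tmean = (30.9 + 24.8)/2 = 27.85 °C
0.408 Ra = 0.408 × 35.6 = 14.5248 mm/d equivalent
ET₀ = 0.0023 × 14.5248 × (27.85 + 17.8) × √6.1 = 0.0023 × 14.5248 × 45.65 × 2.4698 = 3.7665 mm/d
ETc = Kc × ET₀ = 1.17 × 3.7665 = 4.4068 mm/d
Over 5 days: 4.4068 × 5 = 22.034 mm

22.0 mm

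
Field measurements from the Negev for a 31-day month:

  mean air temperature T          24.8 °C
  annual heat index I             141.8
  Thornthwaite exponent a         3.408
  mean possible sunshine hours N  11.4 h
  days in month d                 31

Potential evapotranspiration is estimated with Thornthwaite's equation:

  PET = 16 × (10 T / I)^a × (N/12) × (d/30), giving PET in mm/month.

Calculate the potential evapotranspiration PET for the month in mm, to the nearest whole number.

10T/I = 10 × 24.8 / 141.8 = 1.7489
(10T/I)^a = 1.7489^3.408 = 6.7196
Uncorrected PET = 16 × 6.7196 = 107.514 mm
Correction = (N/12)(d/30) = (11.4/12)(31/30) = 0.9817
PET = 107.514 × 0.9817 = 105.546 mm/month

106 mm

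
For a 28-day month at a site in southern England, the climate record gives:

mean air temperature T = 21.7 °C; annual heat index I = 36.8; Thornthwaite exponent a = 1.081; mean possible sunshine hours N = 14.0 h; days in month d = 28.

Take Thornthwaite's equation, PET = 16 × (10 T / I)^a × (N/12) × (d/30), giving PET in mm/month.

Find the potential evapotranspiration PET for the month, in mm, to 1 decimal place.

10T/I = 10 × 21.7 / 36.8 = 5.8967
(10T/I)^a = 5.8967^1.081 = 6.8081
Uncorrected PET = 16 × 6.8081 = 108.930 mm
Correction = (N/12)(d/30) = (14.0/12)(28/30) = 1.0889
PET = 108.930 × 1.0889 = 118.614 mm/month

118.6 mm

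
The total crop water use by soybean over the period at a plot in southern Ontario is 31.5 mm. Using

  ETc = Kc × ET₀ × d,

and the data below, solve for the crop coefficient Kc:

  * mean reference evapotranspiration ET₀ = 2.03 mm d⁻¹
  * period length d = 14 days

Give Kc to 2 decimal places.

ETc = Kc × ET₀ × d  ⇒  Kc = ETc / (ET₀ × d)
Kc = 31.5 / (2.03 × 14) = 31.5 / 28.42 = 1.1084

1.11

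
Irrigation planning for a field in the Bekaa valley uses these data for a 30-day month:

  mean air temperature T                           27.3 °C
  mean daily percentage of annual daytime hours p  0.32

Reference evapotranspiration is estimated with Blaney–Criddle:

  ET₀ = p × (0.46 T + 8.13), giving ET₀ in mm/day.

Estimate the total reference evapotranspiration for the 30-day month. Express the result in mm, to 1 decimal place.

198.6 mm

ET₀ = 0.32 × (0.46 × 27.3 + 8.13) = 0.32 × 20.688 = 6.6202 mm/d
Monthly total = 6.6202 × 30 = 198.606 mm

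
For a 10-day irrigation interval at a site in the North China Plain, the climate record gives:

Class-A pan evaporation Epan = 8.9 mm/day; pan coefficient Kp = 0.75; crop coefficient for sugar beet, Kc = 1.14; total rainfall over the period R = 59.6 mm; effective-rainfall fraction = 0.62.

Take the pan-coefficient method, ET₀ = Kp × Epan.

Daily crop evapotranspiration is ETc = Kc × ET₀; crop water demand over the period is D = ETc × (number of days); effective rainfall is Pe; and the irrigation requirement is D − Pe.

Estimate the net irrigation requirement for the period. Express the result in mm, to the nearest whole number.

ET₀ = 0.75 × 8.9 = 6.6750 mm/d
ETc = Kc × ET₀ = 1.14 × 6.6750 = 7.6095 mm/d
Crop demand D = ETc × 10 d = 7.6095 × 10 = 76.095 mm
Pe = 0.62 × 59.6 = 36.952 mm
D − Pe = 76.095 − 36.952 = 39.143 mm

39 mm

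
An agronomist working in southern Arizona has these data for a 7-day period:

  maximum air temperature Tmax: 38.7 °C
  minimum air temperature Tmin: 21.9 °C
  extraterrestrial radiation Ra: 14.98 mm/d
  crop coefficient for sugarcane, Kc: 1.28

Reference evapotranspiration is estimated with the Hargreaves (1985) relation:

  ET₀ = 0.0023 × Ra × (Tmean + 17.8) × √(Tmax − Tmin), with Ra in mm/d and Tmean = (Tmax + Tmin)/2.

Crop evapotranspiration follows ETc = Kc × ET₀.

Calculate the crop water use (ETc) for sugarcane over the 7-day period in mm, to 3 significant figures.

Tmean = (38.7 + 21.9)/2 = 30.30 °C
ET₀ = 0.0023 × 14.98 × (30.30 + 17.8) × √16.8 = 0.0023 × 14.98 × 48.10 × 4.0988 = 6.7927 mm/d
ETc = Kc × ET₀ = 1.28 × 6.7927 = 8.6947 mm/d
Over 7 days: 8.6947 × 7 = 60.863 mm

60.9 mm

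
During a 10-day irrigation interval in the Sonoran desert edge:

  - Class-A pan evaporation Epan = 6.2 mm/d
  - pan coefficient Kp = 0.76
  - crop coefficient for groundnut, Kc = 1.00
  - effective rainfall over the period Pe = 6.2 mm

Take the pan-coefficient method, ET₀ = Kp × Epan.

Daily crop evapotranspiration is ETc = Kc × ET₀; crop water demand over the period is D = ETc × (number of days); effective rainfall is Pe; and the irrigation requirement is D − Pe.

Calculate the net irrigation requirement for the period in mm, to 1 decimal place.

ET₀ = 0.76 × 6.2 = 4.7120 mm/d
ETc = Kc × ET₀ = 1.00 × 4.7120 = 4.7120 mm/d
Crop demand D = ETc × 10 d = 4.7120 × 10 = 47.120 mm
D − Pe = 47.120 − 6.2 = 40.920 mm

40.9 mm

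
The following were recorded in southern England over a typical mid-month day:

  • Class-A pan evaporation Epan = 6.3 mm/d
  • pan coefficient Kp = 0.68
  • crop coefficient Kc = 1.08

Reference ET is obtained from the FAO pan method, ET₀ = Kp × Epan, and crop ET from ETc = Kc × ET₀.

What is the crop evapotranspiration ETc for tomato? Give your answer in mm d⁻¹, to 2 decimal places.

ET₀ = 0.68 × 6.3 = 4.2840 mm/d
ETc = Kc × ET₀ = 1.08 × 4.2840 = 4.6267 mm/d

4.63 mm d⁻¹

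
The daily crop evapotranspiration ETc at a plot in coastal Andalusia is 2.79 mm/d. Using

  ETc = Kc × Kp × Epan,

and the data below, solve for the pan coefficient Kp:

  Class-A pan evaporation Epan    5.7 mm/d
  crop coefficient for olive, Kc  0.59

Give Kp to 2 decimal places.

ETc = Kc × Kp × Epan  ⇒  Kp = ETc / (Kc × Epan)
Kp = 2.79 / (0.59 × 5.7) = 2.79 / 3.363 = 0.8296

0.83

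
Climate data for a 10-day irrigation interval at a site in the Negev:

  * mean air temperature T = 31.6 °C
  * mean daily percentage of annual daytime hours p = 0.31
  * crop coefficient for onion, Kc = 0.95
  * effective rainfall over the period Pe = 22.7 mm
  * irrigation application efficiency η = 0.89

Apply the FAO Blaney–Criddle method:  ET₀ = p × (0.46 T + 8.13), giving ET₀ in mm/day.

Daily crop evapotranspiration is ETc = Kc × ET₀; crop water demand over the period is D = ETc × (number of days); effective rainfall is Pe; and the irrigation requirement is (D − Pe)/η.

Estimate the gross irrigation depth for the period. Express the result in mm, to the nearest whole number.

49 mm

ET₀ = 0.31 × (0.46 × 31.6 + 8.13) = 0.31 × 22.666 = 7.0265 mm/d
ETc = Kc × ET₀ = 0.95 × 7.0265 = 6.6752 mm/d
Crop demand D = ETc × 10 d = 6.6752 × 10 = 66.752 mm
D − Pe = 66.752 − 22.7 = 44.052 mm
Gross irrigation = 44.052 / 0.89 = 49.497 mm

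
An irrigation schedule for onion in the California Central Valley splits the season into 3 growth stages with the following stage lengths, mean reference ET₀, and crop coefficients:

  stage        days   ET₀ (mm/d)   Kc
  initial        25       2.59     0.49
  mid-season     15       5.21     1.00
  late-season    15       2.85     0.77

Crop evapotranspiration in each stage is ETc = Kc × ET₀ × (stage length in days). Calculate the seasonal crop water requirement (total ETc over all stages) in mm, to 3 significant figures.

143 mm

initial: 0.49 × 2.59 × 25 = 31.73 mm
mid-season: 1.00 × 5.21 × 15 = 78.15 mm
late-season: 0.77 × 2.85 × 15 = 32.92 mm
Seasonal total = 142.80 mm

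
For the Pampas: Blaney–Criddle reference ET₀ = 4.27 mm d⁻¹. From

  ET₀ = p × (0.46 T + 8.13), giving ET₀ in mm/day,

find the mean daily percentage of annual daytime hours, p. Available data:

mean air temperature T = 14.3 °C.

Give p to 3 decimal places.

0.290

p = ET₀ / (0.46 T + 8.13) = 4.27 / (0.46 × 14.3 + 8.13) = 4.27 / 14.708 = 0.2903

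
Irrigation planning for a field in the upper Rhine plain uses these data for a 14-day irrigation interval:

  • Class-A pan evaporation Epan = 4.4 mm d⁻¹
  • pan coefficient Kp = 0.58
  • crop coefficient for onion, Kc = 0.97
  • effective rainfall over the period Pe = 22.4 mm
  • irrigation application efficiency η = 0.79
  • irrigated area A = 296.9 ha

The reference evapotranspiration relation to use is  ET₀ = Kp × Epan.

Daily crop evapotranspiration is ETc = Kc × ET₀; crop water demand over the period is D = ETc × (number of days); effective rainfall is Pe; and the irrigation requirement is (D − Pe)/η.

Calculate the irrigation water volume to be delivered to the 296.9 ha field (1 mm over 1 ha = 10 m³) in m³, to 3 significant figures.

ET₀ = 0.58 × 4.4 = 2.5520 mm/d
ETc = Kc × ET₀ = 0.97 × 2.5520 = 2.4754 mm/d
Crop demand D = ETc × 14 d = 2.4754 × 14 = 34.656 mm
D − Pe = 34.656 − 22.4 = 12.256 mm
Gross irrigation = 12.256 / 0.79 = 15.514 mm
Volume = 15.514 mm × 296.9 ha × 10 = 46061.1 m³

46100 m³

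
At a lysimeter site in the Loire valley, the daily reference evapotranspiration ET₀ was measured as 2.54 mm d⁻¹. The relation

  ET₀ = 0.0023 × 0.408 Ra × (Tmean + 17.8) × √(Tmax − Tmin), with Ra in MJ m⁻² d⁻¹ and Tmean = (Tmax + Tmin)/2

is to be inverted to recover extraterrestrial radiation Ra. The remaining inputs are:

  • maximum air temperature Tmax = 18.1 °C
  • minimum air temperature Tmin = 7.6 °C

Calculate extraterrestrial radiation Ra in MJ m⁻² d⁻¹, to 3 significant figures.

Tmean = (18.1+7.6)/2 = 12.85 °C; ΔT = 10.5
Ra = ET₀ / [0.0023 × 0.408 × (Tmean+17.8) × √ΔT]
   = 2.54 / (0.0023 × 0.408 × 30.65 × 3.2404) = 27.253 MJ m⁻² d⁻¹

27.3 MJ m⁻² d⁻¹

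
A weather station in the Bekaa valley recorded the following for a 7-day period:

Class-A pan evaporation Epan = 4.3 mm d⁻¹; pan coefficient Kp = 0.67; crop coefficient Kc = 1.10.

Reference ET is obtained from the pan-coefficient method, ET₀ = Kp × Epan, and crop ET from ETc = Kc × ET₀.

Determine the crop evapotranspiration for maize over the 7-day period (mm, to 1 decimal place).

22.2 mm

ET₀ = 0.67 × 4.3 = 2.8810 mm/d
ETc = Kc × ET₀ = 1.10 × 2.8810 = 3.1691 mm/d
Over 7 days: 3.1691 × 7 = 22.184 mm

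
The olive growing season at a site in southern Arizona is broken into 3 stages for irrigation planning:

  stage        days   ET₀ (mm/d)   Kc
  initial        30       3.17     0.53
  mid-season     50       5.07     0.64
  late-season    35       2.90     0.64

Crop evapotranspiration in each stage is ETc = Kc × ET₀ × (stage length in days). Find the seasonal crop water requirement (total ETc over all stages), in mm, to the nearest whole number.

278 mm

initial: 0.53 × 3.17 × 30 = 50.40 mm
mid-season: 0.64 × 5.07 × 50 = 162.24 mm
late-season: 0.64 × 2.90 × 35 = 64.96 mm
Seasonal total = 277.60 mm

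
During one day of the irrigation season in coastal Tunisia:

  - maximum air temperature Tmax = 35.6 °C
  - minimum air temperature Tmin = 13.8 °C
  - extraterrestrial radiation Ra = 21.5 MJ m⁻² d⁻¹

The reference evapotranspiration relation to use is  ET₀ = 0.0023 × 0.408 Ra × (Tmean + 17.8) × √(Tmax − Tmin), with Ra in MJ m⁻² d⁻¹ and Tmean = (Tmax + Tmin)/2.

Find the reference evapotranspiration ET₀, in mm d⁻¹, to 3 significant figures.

Tmean = (35.6 + 13.8)/2 = 24.70 °C
0.408 Ra = 0.408 × 21.5 = 8.7720 mm/d equivalent
ET₀ = 0.0023 × 8.7720 × (24.70 + 17.8) × √21.8 = 0.0023 × 8.7720 × 42.50 × 4.6690 = 4.0035 mm/d

4.00 mm d⁻¹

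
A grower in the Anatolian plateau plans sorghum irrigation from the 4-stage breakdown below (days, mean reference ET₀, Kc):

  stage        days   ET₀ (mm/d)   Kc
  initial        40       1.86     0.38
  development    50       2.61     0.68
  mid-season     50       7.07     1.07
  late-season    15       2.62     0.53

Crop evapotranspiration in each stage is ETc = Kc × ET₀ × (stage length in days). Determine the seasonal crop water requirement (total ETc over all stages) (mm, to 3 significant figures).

516 mm

initial: 0.38 × 1.86 × 40 = 28.27 mm
development: 0.68 × 2.61 × 50 = 88.74 mm
mid-season: 1.07 × 7.07 × 50 = 378.25 mm
late-season: 0.53 × 2.62 × 15 = 20.83 mm
Seasonal total = 516.09 mm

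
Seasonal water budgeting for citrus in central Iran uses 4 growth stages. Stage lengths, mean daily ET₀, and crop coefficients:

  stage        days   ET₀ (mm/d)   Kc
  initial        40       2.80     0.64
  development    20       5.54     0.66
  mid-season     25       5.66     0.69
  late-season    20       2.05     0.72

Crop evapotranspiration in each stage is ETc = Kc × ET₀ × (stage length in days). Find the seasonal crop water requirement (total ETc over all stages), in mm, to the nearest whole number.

272 mm

initial: 0.64 × 2.80 × 40 = 71.68 mm
development: 0.66 × 5.54 × 20 = 73.13 mm
mid-season: 0.69 × 5.66 × 25 = 97.64 mm
late-season: 0.72 × 2.05 × 20 = 29.52 mm
Seasonal total = 271.97 mm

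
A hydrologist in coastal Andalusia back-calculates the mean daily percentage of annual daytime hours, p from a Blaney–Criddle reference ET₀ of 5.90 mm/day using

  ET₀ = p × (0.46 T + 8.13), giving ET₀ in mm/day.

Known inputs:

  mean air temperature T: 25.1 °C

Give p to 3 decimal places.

0.300

p = ET₀ / (0.46 T + 8.13) = 5.90 / (0.46 × 25.1 + 8.13) = 5.90 / 19.676 = 0.2999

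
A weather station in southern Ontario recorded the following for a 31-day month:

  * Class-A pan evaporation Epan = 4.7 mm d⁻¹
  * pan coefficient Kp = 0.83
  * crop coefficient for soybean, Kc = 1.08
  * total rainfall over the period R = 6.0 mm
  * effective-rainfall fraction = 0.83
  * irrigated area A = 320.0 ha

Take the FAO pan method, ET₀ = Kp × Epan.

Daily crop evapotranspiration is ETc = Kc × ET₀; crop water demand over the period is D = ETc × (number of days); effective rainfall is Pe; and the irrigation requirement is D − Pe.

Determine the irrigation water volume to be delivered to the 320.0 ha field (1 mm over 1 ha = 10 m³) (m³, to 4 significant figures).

ET₀ = 0.83 × 4.7 = 3.9010 mm/d
ETc = Kc × ET₀ = 1.08 × 3.9010 = 4.2131 mm/d
Crop demand D = ETc × 31 d = 4.2131 × 31 = 130.606 mm
Pe = 0.83 × 6.0 = 4.980 mm
D − Pe = 130.606 − 4.980 = 125.626 mm
Volume = 125.626 mm × 320.0 ha × 10 = 402003.2 m³

402000 m³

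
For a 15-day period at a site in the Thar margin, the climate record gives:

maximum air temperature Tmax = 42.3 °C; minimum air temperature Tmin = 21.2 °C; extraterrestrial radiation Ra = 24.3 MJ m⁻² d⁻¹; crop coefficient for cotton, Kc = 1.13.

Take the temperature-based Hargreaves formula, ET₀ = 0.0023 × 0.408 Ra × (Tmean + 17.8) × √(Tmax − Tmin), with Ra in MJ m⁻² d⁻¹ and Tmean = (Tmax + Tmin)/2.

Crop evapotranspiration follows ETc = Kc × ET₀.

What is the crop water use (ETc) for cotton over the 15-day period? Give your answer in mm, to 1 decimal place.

88.0 mm

Tmean = (42.3 + 21.2)/2 = 31.75 °C
0.408 Ra = 0.408 × 24.3 = 9.9144 mm/d equivalent
ET₀ = 0.0023 × 9.9144 × (31.75 + 17.8) × √21.1 = 0.0023 × 9.9144 × 49.55 × 4.5935 = 5.1902 mm/d
ETc = Kc × ET₀ = 1.13 × 5.1902 = 5.8649 mm/d
Over 15 days: 5.8649 × 15 = 87.974 mm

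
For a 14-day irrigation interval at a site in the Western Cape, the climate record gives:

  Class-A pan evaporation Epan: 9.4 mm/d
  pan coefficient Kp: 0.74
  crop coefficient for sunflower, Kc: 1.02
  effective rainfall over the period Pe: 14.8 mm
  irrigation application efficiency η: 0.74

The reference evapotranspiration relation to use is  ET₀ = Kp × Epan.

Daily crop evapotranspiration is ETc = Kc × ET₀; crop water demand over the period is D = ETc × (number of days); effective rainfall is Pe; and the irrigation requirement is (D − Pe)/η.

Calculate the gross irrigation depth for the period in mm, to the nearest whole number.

114 mm

ET₀ = 0.74 × 9.4 = 6.9560 mm/d
ETc = Kc × ET₀ = 1.02 × 6.9560 = 7.0951 mm/d
Crop demand D = ETc × 14 d = 7.0951 × 14 = 99.331 mm
D − Pe = 99.331 − 14.8 = 84.531 mm
Gross irrigation = 84.531 / 0.74 = 114.231 mm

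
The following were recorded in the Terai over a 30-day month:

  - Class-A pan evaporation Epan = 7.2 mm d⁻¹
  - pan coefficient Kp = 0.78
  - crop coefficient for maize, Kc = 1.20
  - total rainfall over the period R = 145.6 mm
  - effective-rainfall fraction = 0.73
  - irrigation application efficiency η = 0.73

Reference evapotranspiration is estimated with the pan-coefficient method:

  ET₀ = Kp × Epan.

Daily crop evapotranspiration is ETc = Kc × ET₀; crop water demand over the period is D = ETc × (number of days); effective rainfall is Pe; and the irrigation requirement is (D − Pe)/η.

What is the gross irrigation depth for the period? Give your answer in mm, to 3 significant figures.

ET₀ = 0.78 × 7.2 = 5.6160 mm/d
ETc = Kc × ET₀ = 1.20 × 5.6160 = 6.7392 mm/d
Crop demand D = ETc × 30 d = 6.7392 × 30 = 202.176 mm
Pe = 0.73 × 145.6 = 106.288 mm
D − Pe = 202.176 − 106.288 = 95.888 mm
Gross irrigation = 95.888 / 0.73 = 131.353 mm

131 mm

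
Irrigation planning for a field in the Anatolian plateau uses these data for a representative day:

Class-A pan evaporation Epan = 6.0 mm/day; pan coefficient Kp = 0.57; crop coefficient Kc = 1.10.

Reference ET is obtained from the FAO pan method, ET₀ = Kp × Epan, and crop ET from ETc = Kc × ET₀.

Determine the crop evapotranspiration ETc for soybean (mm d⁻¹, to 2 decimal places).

3.76 mm d⁻¹

ET₀ = 0.57 × 6.0 = 3.4200 mm/d
ETc = Kc × ET₀ = 1.10 × 3.4200 = 3.7620 mm/d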